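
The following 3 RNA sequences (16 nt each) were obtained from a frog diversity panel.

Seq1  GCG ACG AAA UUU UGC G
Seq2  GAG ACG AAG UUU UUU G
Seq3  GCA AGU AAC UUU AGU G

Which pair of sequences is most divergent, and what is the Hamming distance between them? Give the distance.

7

Pairwise Hamming distances:
  Seq1 vs Seq2: 4
  Seq1 vs Seq3: 6
  Seq2 vs Seq3: 7
The largest is 7, between Seq2 and Seq3.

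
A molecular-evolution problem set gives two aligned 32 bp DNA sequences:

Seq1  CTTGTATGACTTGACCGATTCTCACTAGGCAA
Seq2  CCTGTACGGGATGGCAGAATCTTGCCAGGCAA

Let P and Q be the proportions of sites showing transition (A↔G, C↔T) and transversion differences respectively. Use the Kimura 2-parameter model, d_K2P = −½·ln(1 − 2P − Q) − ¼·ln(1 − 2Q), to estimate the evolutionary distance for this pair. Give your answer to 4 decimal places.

The sequences differ at positions 2 (T/C, transition), 7 (T/C, transition), 9 (A/G, transition), 10 (C/G, transversion), 11 (T/A, transversion), 14 (A/G, transition), 16 (C/A, transversion), 19 (T/A, transversion), 23 (C/T, transition), 24 (A/G, transition), 26 (T/C, transition).
Of the 11 differences, 7 transitions and 4 transversions over 32 sites: P = 7/32 = 0.218750, Q = 4/32 = 0.125000.
d = −0.5·ln(0.437500) − 0.25·ln(0.750000) = −0.5·(-0.826679) − 0.25·(-0.287682) = 0.4853.

0.4853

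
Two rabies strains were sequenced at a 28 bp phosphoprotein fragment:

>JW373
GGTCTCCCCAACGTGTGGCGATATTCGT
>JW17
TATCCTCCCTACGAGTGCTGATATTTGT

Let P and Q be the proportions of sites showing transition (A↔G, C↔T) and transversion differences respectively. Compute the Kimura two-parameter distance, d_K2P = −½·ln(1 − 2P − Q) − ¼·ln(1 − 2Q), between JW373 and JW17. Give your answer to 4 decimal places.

0.4307

Mismatches occur at site 1 (G↔T, transversion), site 2 (G↔A, transition), site 5 (T↔C, transition), site 6 (C↔T, transition), site 10 (A↔T, transversion), site 14 (T↔A, transversion), site 18 (G↔C, transversion), site 19 (C↔T, transition), site 26 (C↔T, transition).
Of the 9 differences, 5 transitions and 4 transversions over 28 sites: P = 5/28 = 0.178571, Q = 4/28 = 0.142857.
d = −0.5·ln(0.500001) − 0.25·ln(0.714286) = −0.5·(-0.693145) − 0.25·(-0.336472) = 0.4307.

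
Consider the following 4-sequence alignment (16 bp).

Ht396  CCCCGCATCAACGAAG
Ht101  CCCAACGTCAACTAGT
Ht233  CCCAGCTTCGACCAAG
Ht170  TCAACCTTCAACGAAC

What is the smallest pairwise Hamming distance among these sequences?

4

Pairwise Hamming distances:
  Ht396 vs Ht101: 6
  Ht396 vs Ht233: 4
  Ht396 vs Ht170: 6
  Ht101 vs Ht233: 6
  Ht101 vs Ht170: 7
  Ht233 vs Ht170: 6
The smallest is 4, between Ht396 and Ht233.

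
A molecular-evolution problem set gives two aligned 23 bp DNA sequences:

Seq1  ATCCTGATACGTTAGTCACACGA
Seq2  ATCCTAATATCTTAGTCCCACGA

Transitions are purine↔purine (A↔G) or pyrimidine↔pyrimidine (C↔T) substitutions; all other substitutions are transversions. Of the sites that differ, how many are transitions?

The sequences differ at positions 6 (G/A, transition), 10 (C/T, transition), 11 (G/C, transversion), 18 (A/C, transversion).
Of the 4 differences, 2 transitions and 2 transversions, so the answer is 2.

2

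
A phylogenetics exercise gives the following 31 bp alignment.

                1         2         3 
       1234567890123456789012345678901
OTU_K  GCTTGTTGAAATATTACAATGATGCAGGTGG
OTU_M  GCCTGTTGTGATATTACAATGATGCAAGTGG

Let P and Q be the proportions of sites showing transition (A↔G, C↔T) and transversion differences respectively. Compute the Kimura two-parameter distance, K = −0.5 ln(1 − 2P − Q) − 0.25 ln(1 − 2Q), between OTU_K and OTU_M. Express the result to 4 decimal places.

The sequences differ at positions 3 (T/C, transition), 9 (A/T, transversion), 10 (A/G, transition), 27 (G/A, transition).
Of the 4 differences, 3 transitions and 1 transversion over 31 sites: P = 3/31 = 0.096774, Q = 1/31 = 0.032258.
d = −0.5·ln(0.774194) − 0.25·ln(0.935484) = −0.5·(-0.255933) − 0.25·(-0.066691) = 0.1446.

0.1446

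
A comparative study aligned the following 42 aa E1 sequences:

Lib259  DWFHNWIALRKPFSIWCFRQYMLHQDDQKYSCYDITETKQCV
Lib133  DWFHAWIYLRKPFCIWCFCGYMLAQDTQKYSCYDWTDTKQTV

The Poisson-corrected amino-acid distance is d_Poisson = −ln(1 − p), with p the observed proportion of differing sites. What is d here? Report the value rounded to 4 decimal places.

The sequences differ at positions 5 (N/A), 8 (A/Y), 14 (S/C), 19 (R/C), 20 (Q/G), 24 (H/A), 27 (D/T), 35 (I/W), 37 (E/D), 41 (C/T).
p = 10/42 = 0.238095.
d = −ln(1 − 0.238095) = −ln(0.761905) = 0.2719.

0.2719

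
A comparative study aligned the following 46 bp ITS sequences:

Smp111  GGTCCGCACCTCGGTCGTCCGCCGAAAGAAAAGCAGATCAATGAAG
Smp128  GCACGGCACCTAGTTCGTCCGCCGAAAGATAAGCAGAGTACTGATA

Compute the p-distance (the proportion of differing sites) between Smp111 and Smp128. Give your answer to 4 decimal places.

The sequences differ at positions 2 (G/C), 3 (T/A), 5 (C/G), 12 (C/A), 14 (G/T), 30 (A/T), 38 (T/G), 39 (C/T), 41 (A/C), 45 (A/T), 46 (G/A).
There are 11 differences over 46 sites, so p = 11/46 = 0.2391.

0.2391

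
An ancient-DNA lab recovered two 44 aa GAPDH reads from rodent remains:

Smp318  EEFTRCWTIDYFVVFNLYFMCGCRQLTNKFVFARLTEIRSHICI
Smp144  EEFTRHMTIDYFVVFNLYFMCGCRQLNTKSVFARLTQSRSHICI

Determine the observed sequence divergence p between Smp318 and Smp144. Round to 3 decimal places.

Differing sites — 6:C/H; 7:W/M; 27:T/N; 28:N/T; 30:F/S; 37:E/Q; 38:I/S.
There are 7 differences over 44 sites, so p = 7/44 = 0.159.

0.159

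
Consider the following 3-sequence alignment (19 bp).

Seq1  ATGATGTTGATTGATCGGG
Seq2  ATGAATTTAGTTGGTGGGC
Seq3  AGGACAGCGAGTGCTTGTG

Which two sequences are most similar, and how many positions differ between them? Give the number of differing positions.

Pairwise Hamming distances:
  Seq1 vs Seq2: 7
  Seq1 vs Seq3: 9
  Seq2 vs Seq3: 12
The smallest is 7, between Seq1 and Seq2.

7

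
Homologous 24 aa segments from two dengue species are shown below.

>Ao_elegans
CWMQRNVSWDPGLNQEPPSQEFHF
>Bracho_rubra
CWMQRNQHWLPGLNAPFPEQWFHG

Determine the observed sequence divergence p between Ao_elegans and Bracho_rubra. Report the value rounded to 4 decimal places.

The sequences differ at positions 7 (V/Q), 8 (S/H), 10 (D/L), 15 (Q/A), 16 (E/P), 17 (P/F), 19 (S/E), 21 (E/W), 24 (F/G).
There are 9 differences over 24 sites, so p = 9/24 = 0.3750.

0.3750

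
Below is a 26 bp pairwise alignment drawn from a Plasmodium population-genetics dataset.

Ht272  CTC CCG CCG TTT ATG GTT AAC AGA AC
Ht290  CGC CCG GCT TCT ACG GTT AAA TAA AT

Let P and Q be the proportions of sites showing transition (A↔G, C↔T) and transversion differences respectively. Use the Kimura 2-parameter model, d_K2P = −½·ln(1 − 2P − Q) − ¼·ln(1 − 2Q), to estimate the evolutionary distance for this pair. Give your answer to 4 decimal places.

0.4680

Differing sites — 2:T/G (Tv); 7:C/G (Tv); 9:G/T (Tv); 11:T/C (Ti); 14:T/C (Ti); 21:C/A (Tv); 22:A/T (Tv); 23:G/A (Ti); 26:C/T (Ti).
Of the 9 differences, 4 transitions and 5 transversions over 26 sites: P = 4/26 = 0.153846, Q = 5/26 = 0.192308.
d = −0.5·ln(0.500000) − 0.25·ln(0.615384) = −0.5·(-0.693147) − 0.25·(-0.485509) = 0.4680.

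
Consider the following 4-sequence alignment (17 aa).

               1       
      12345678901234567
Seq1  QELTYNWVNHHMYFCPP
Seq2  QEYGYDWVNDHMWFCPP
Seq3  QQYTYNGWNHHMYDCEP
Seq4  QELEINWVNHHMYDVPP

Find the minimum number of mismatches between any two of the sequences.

Pairwise Hamming distances:
  Seq1 vs Seq2: 5
  Seq1 vs Seq3: 6
  Seq1 vs Seq4: 4
  Seq2 vs Seq3: 9
  Seq2 vs Seq4: 8
  Seq3 vs Seq4: 8
The smallest is 4, between Seq1 and Seq4.

4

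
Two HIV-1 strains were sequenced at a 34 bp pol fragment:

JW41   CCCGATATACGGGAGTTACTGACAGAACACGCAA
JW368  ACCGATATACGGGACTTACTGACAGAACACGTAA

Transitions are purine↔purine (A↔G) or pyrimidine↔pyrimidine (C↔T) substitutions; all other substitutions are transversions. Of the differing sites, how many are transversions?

2

Mismatches occur at site 1 (C/A, transversion), site 15 (G/C, transversion), site 32 (C/T, transition).
Of the 3 differences, 1 transition and 2 transversions, so the answer is 2.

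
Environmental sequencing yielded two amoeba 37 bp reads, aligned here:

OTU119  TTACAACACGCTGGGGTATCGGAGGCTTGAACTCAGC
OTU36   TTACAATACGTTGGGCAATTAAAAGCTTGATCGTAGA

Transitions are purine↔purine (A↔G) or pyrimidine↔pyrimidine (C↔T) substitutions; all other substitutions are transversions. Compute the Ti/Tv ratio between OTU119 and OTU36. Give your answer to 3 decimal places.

Differing sites — 7:C/T (Ti); 11:C/T (Ti); 16:G/C (Tv); 17:T/A (Tv); 20:C/T (Ti); 21:G/A (Ti); 22:G/A (Ti); 24:G/A (Ti); 31:A/T (Tv); 33:T/G (Tv); 34:C/T (Ti); 37:C/A (Tv).
Of the 12 differences, 7 transitions and 5 transversions, so Ti/Tv = 7/5 = 1.400.

1.400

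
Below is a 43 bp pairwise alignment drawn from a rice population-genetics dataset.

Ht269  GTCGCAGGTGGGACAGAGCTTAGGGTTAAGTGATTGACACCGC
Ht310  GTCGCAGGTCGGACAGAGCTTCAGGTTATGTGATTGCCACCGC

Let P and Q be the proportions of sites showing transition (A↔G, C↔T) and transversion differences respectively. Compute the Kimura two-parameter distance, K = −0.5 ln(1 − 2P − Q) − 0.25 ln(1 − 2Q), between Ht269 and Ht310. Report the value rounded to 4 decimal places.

The sequences differ at positions 10 (G/C, transversion), 22 (A/C, transversion), 23 (G/A, transition), 29 (A/T, transversion), 37 (A/C, transversion).
Of the 5 differences, 1 transition and 4 transversions over 43 sites: P = 1/43 = 0.023256, Q = 4/43 = 0.093023.
d = −0.5·ln(0.860465) − 0.25·ln(0.813954) = −0.5·(-0.150282) − 0.25·(-0.205851) = 0.1266.

0.1266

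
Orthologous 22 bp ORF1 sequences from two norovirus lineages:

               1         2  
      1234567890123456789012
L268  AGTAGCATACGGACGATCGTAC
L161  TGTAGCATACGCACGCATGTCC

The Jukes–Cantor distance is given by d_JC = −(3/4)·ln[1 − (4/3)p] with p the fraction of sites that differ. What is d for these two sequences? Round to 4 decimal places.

The sequences differ at positions 1 (A/T), 12 (G/C), 16 (A/C), 17 (T/A), 18 (C/T), 21 (A/C).
p = 6/22 = 0.272727.
d = −0.75 · ln(1 − (4/3)·0.272727) = −0.75 · ln(0.636364) = −0.75 · (-0.451985) = 0.3390.

0.3390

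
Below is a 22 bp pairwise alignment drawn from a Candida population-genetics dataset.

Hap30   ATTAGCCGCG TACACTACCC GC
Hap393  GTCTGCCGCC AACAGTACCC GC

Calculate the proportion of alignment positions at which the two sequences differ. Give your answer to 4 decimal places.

0.2727

Mismatches occur at site 1 (A/G), site 3 (T/C), site 4 (A/T), site 10 (G/C), site 11 (T/A), site 15 (C/G).
There are 6 differences over 22 sites, so p = 6/22 = 0.2727.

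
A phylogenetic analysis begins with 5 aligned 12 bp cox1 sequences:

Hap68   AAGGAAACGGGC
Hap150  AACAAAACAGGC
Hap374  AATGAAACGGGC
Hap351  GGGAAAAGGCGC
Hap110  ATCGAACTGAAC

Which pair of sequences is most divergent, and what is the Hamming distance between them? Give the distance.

8

Pairwise Hamming distances:
  Hap68 vs Hap150: 3
  Hap68 vs Hap374: 1
  Hap68 vs Hap351: 5
  Hap68 vs Hap110: 6
  Hap150 vs Hap374: 3
  Hap150 vs Hap351: 6
  Hap150 vs Hap110: 7
  Hap374 vs Hap351: 6
  Hap374 vs Hap110: 6
  Hap351 vs Hap110: 8
The largest is 8, between Hap351 and Hap110.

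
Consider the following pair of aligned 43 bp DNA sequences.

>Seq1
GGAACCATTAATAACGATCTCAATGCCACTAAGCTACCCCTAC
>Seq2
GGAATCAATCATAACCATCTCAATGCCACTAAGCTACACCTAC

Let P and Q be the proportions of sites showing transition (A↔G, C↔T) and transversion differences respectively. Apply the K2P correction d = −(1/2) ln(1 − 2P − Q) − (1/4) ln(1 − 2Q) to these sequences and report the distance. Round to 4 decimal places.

The sequences differ at positions 5 (C/T, transition), 8 (T/A, transversion), 10 (A/C, transversion), 16 (G/C, transversion), 38 (C/A, transversion).
Of the 5 differences, 1 transition and 4 transversions over 43 sites: P = 1/43 = 0.023256, Q = 4/43 = 0.093023.
d = −0.5·ln(0.860465) − 0.25·ln(0.813954) = −0.5·(-0.150282) − 0.25·(-0.205851) = 0.1266.

0.1266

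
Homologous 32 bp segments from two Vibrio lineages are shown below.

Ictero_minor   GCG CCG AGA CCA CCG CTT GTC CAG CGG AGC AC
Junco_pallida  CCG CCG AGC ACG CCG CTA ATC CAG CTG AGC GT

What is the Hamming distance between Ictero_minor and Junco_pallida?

9

The sequences differ at positions 1 (G/C), 9 (A/C), 10 (C/A), 12 (A/G), 18 (T/A), 19 (G/A), 26 (G/T), 31 (A/G), 32 (C/T).
That gives 9 mismatches out of 32 aligned sites, so the Hamming distance is 9.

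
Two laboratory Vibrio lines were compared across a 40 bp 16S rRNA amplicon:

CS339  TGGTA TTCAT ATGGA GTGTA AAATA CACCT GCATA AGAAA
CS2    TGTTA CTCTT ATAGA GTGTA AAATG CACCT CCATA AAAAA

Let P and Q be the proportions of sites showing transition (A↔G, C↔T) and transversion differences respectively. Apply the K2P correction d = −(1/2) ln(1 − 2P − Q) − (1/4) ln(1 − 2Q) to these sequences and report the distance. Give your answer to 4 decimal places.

Differing sites — 3:G/T (Tv); 6:T/C (Ti); 9:A/T (Tv); 13:G/A (Ti); 25:A/G (Ti); 31:G/C (Tv); 37:G/A (Ti).
Of the 7 differences, 4 transitions and 3 transversions over 40 sites: P = 4/40 = 0.100000, Q = 3/40 = 0.075000.
d = −0.5·ln(0.725000) − 0.25·ln(0.850000) = −0.5·(-0.321584) − 0.25·(-0.162519) = 0.2014.

0.2014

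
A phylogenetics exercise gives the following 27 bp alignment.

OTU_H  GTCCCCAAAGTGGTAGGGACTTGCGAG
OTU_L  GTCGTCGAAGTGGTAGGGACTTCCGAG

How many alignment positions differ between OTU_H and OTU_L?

Mismatches occur at site 4 (C↔G), site 5 (C↔T), site 7 (A↔G), site 23 (G↔C).
That gives 4 mismatches out of 27 aligned sites, so the Hamming distance is 4.

4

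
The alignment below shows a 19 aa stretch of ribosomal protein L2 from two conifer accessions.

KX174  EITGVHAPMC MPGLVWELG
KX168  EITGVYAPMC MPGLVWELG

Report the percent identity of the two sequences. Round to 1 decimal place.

A single mismatch occurs at site 6 (H↔Y).
18 of the 19 sites match, so the percent identity is 18/19 × 100 = 94.7%.

94.7%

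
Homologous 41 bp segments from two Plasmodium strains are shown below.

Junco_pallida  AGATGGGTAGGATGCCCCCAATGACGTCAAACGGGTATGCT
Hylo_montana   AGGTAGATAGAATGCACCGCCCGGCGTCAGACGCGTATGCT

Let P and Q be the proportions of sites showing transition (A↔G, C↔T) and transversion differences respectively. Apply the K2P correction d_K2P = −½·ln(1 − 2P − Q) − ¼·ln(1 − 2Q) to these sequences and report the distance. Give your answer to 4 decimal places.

Differing sites — 3:A/G (Ti); 5:G/A (Ti); 7:G/A (Ti); 11:G/A (Ti); 16:C/A (Tv); 19:C/G (Tv); 20:A/C (Tv); 21:A/C (Tv); 22:T/C (Ti); 24:A/G (Ti); 30:A/G (Ti); 34:G/C (Tv).
Of the 12 differences, 7 transitions and 5 transversions over 41 sites: P = 7/41 = 0.170732, Q = 5/41 = 0.121951.
d = −0.5·ln(0.536585) − 0.25·ln(0.756098) = −0.5·(-0.622530) − 0.25·(-0.279584) = 0.3812.

0.3812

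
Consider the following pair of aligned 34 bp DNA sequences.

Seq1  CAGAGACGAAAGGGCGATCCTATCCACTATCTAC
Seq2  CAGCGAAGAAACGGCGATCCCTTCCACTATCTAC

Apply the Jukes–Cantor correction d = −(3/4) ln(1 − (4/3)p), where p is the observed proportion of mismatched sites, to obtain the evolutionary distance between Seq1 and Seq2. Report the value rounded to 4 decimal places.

0.1637

The sequences differ at positions 4 (A/C), 7 (C/A), 12 (G/C), 21 (T/C), 22 (A/T).
p = 5/34 = 0.147059.
d = −0.75 · ln(1 − (4/3)·0.147059) = −0.75 · ln(0.803921) = −0.75 · (-0.218254) = 0.1637.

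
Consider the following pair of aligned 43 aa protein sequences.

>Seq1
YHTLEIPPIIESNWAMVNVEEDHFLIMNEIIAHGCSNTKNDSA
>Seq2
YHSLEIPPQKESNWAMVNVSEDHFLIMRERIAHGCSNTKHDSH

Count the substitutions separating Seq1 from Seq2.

The sequences differ at positions 3 (T/S), 9 (I/Q), 10 (I/K), 20 (E/S), 28 (N/R), 30 (I/R), 40 (N/H), 43 (A/H).
That gives 8 mismatches out of 43 aligned sites, so the Hamming distance is 8.

8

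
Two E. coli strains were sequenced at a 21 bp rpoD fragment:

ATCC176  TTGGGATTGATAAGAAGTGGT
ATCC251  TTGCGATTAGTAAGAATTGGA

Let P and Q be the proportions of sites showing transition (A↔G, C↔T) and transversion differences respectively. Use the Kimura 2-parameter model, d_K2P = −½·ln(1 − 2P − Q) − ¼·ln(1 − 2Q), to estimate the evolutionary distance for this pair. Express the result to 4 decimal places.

0.2869

Mismatches occur at site 4 (G↔C, transversion), site 9 (G↔A, transition), site 10 (A↔G, transition), site 17 (G↔T, transversion), site 21 (T↔A, transversion).
Of the 5 differences, 2 transitions and 3 transversions over 21 sites: P = 2/21 = 0.095238, Q = 3/21 = 0.142857.
d = −0.5·ln(0.666667) − 0.25·ln(0.714286) = −0.5·(-0.405465) − 0.25·(-0.336472) = 0.2869.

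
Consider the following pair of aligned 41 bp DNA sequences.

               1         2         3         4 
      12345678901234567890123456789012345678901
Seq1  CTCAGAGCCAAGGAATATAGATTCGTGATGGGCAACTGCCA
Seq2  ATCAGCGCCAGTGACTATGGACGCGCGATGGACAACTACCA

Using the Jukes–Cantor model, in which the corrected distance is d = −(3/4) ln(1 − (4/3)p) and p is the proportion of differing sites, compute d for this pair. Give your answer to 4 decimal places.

0.3321

The sequences differ at positions 1 (C/A), 6 (A/C), 11 (A/G), 12 (G/T), 15 (A/C), 19 (A/G), 22 (T/C), 23 (T/G), 26 (T/C), 32 (G/A), 38 (G/A).
p = 11/41 = 0.268293.
d = −0.75 · ln(1 − (4/3)·0.268293) = −0.75 · ln(0.642276) = −0.75 · (-0.442737) = 0.3321.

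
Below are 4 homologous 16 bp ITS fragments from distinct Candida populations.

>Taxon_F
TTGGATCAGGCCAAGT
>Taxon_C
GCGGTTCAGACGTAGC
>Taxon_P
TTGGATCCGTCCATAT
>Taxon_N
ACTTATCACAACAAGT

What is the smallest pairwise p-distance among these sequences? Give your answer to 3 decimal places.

0.250

Pairwise Hamming distances:
  Taxon_F vs Taxon_C: 7
  Taxon_F vs Taxon_P: 4
  Taxon_F vs Taxon_N: 7
  Taxon_C vs Taxon_P: 10
  Taxon_C vs Taxon_N: 9
  Taxon_P vs Taxon_N: 10
The smallest is 4 mismatches, between Taxon_F and Taxon_P; p = 4/16 = 0.250.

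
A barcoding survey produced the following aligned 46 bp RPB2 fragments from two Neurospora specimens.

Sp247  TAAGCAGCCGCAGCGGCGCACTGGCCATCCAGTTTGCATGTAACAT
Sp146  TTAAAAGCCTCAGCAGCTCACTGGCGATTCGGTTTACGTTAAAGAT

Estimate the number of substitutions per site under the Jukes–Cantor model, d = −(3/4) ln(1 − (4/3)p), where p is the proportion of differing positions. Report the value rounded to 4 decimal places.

Mismatches occur at site 2 (A→T), site 4 (G→A), site 5 (C→A), site 10 (G→T), site 15 (G→A), site 18 (G→T), site 26 (C→G), site 29 (C→T), site 31 (A→G), site 36 (G→A), site 38 (A→G), site 40 (G→T), site 41 (T→A), site 44 (C→G).
p = 14/46 = 0.304348.
d = −0.75 · ln(1 − (4/3)·0.304348) = −0.75 · ln(0.594203) = −0.75 · (-0.520534) = 0.3904.

0.3904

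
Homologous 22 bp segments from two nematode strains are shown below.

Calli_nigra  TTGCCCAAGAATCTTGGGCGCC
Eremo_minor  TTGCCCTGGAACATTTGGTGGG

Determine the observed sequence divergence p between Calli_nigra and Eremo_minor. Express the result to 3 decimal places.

0.364

Differing sites — 7:A/T; 8:A/G; 12:T/C; 13:C/A; 16:G/T; 19:C/T; 21:C/G; 22:C/G.
There are 8 differences over 22 sites, so p = 8/22 = 0.364.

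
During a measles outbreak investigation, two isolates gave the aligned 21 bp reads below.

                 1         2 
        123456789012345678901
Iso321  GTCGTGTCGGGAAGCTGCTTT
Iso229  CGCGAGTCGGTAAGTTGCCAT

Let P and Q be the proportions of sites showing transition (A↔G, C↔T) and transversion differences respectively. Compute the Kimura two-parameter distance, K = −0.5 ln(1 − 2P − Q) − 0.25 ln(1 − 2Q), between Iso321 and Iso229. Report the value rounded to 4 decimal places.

Mismatches occur at site 1 (G/C, transversion), site 2 (T/G, transversion), site 5 (T/A, transversion), site 11 (G/T, transversion), site 15 (C/T, transition), site 19 (T/C, transition), site 20 (T/A, transversion).
Of the 7 differences, 2 transitions and 5 transversions over 21 sites: P = 2/21 = 0.095238, Q = 5/21 = 0.238095.
d = −0.5·ln(0.571429) − 0.25·ln(0.523810) = −0.5·(-0.559615) − 0.25·(-0.646626) = 0.4415.

0.4415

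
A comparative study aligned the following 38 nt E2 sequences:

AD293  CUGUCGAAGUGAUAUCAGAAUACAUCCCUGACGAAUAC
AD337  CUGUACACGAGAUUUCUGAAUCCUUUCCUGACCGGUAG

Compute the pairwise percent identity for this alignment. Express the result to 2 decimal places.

Differing sites — 5:C/A; 6:G/C; 8:A/C; 10:U/A; 14:A/U; 17:A/U; 22:A/C; 24:A/U; 26:C/U; 33:G/C; 34:A/G; 35:A/G; 38:C/G.
25 of the 38 sites match, so the percent identity is 25/38 × 100 = 65.79%.

65.79%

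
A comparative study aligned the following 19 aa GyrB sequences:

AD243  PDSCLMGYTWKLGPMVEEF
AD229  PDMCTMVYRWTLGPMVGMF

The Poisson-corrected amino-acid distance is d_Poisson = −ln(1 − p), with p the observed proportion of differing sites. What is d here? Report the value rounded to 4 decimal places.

0.4595

Mismatches occur at site 3 (S→M), site 5 (L→T), site 7 (G→V), site 9 (T→R), site 11 (K→T), site 17 (E→G), site 18 (E→M).
p = 7/19 = 0.368421.
d = −ln(1 − 0.368421) = −ln(0.631579) = 0.4595.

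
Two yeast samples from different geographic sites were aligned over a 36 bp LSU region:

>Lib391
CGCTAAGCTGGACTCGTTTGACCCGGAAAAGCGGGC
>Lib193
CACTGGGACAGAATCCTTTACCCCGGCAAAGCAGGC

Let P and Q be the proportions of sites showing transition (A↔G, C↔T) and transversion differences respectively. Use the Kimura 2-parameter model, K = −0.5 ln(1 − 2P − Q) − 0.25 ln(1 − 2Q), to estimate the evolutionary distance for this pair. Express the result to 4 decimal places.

0.4565

Mismatches occur at site 2 (G→A, transition), site 5 (A→G, transition), site 6 (A→G, transition), site 8 (C→A, transversion), site 9 (T→C, transition), site 10 (G→A, transition), site 13 (C→A, transversion), site 16 (G→C, transversion), site 20 (G→A, transition), site 21 (A→C, transversion), site 27 (A→C, transversion), site 33 (G→A, transition).
Of the 12 differences, 7 transitions and 5 transversions over 36 sites: P = 7/36 = 0.194444, Q = 5/36 = 0.138889.
d = −0.5·ln(0.472223) − 0.25·ln(0.722222) = −0.5·(-0.750304) − 0.25·(-0.325423) = 0.4565.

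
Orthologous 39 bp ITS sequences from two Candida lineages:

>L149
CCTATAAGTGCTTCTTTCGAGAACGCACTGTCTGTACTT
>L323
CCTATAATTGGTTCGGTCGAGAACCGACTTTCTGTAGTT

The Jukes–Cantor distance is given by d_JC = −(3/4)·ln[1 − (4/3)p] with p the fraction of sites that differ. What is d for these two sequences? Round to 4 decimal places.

0.2396

Differing sites — 8:G/T; 11:C/G; 15:T/G; 16:T/G; 25:G/C; 26:C/G; 30:G/T; 37:C/G.
p = 8/39 = 0.205128.
d = −0.75 · ln(1 − (4/3)·0.205128) = −0.75 · ln(0.726496) = −0.75 · (-0.319522) = 0.2396.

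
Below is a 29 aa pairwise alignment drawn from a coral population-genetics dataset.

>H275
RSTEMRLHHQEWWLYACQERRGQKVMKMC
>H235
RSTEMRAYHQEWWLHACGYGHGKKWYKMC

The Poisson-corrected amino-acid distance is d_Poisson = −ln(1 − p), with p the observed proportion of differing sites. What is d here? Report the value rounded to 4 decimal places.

Mismatches occur at site 7 (L/A), site 8 (H/Y), site 15 (Y/H), site 18 (Q/G), site 19 (E/Y), site 20 (R/G), site 21 (R/H), site 23 (Q/K), site 25 (V/W), site 26 (M/Y).
p = 10/29 = 0.344828.
d = −ln(1 − 0.344828) = −ln(0.655172) = 0.4229.

0.4229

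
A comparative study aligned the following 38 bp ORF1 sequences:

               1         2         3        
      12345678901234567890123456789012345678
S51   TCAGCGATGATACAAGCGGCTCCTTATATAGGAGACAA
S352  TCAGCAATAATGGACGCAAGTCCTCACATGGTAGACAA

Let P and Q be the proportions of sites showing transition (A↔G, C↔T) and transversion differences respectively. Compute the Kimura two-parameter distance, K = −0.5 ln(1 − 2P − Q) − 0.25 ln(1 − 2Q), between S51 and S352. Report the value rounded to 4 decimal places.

Differing sites — 6:G/A (Ti); 9:G/A (Ti); 12:A/G (Ti); 13:C/G (Tv); 15:A/C (Tv); 18:G/A (Ti); 19:G/A (Ti); 20:C/G (Tv); 25:T/C (Ti); 27:T/C (Ti); 30:A/G (Ti); 32:G/T (Tv).
Of the 12 differences, 8 transitions and 4 transversions over 38 sites: P = 8/38 = 0.210526, Q = 4/38 = 0.105263.
d = −0.5·ln(0.473685) − 0.25·ln(0.789474) = −0.5·(-0.747213) − 0.25·(-0.236388) = 0.4327.

0.4327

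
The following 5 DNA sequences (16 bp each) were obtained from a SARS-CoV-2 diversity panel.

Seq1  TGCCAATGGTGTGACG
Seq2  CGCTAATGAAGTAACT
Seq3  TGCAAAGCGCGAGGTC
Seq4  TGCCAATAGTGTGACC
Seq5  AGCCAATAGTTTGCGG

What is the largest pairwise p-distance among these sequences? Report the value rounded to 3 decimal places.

Pairwise Hamming distances:
  Seq1 vs Seq2: 6
  Seq1 vs Seq3: 8
  Seq1 vs Seq4: 2
  Seq1 vs Seq5: 5
  Seq2 vs Seq3: 11
  Seq2 vs Seq4: 7
  Seq2 vs Seq5: 10
  Seq3 vs Seq4: 7
  Seq3 vs Seq5: 10
  Seq4 vs Seq5: 5
The largest is 11 mismatches, between Seq2 and Seq3; p = 11/16 = 0.688.

0.688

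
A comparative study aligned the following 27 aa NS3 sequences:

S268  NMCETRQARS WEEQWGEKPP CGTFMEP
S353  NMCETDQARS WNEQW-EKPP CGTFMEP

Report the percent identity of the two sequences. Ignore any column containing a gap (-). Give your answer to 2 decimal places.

Excluding the 1 gap column leaves 26 comparable sites.
The sequences differ at positions 6 (R/D), 12 (E/N).
24 of the 26 comparable sites match, so the percent identity is 24/26 × 100 = 92.31%.

92.31%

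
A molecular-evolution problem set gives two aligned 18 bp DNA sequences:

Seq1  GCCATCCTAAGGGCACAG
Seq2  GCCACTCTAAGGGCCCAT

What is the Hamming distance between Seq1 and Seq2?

4

Mismatches occur at site 5 (T↔C), site 6 (C↔T), site 15 (A↔C), site 18 (G↔T).
That gives 4 mismatches out of 18 aligned sites, so the Hamming distance is 4.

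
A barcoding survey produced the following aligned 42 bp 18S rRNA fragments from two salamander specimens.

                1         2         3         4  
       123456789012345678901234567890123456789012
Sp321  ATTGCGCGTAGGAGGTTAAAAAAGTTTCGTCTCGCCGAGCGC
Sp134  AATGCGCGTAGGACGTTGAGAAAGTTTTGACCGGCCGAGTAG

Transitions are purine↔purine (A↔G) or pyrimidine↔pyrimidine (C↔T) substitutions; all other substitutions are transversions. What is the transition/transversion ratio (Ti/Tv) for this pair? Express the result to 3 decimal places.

1.200

Mismatches occur at site 2 (T→A, transversion), site 14 (G→C, transversion), site 18 (A→G, transition), site 20 (A→G, transition), site 28 (C→T, transition), site 30 (T→A, transversion), site 32 (T→C, transition), site 33 (C→G, transversion), site 40 (C→T, transition), site 41 (G→A, transition), site 42 (C→G, transversion).
Of the 11 differences, 6 transitions and 5 transversions, so Ti/Tv = 6/5 = 1.200.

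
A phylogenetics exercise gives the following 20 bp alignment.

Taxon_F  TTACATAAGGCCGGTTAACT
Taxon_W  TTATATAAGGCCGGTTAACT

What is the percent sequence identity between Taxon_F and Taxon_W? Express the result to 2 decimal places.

95.00%

Differing sites — 4:C/T.
19 of the 20 sites match, so the percent identity is 19/20 × 100 = 95.00%.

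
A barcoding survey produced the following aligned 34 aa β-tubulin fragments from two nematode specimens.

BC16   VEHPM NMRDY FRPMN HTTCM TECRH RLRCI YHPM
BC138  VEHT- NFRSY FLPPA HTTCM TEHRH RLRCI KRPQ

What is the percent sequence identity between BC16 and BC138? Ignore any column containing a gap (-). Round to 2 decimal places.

69.70%

Excluding the 1 gap column leaves 33 comparable sites.
Differing sites — 4:P/T; 7:M/F; 9:D/S; 12:R/L; 14:M/P; 15:N/A; 23:C/H; 31:Y/K; 32:H/R; 34:M/Q.
23 of the 33 comparable sites match, so the percent identity is 23/33 × 100 = 69.70%.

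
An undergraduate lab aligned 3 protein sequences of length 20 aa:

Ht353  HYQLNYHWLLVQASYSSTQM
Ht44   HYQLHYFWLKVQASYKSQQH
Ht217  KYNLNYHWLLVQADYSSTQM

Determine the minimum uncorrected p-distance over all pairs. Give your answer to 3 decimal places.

0.150

Pairwise Hamming distances:
  Ht353 vs Ht44: 6
  Ht353 vs Ht217: 3
  Ht44 vs Ht217: 9
The smallest is 3 mismatches, between Ht353 and Ht217; p = 3/20 = 0.150.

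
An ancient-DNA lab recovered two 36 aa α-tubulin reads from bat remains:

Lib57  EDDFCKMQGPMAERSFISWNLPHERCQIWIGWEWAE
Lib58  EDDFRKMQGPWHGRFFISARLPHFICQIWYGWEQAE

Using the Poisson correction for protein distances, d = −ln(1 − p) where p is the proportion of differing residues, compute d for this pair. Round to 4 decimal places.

0.3646

The sequences differ at positions 5 (C/R), 11 (M/W), 12 (A/H), 13 (E/G), 15 (S/F), 19 (W/A), 20 (N/R), 24 (E/F), 25 (R/I), 30 (I/Y), 34 (W/Q).
p = 11/36 = 0.305556.
d = −ln(1 − 0.305556) = −ln(0.694444) = 0.3646.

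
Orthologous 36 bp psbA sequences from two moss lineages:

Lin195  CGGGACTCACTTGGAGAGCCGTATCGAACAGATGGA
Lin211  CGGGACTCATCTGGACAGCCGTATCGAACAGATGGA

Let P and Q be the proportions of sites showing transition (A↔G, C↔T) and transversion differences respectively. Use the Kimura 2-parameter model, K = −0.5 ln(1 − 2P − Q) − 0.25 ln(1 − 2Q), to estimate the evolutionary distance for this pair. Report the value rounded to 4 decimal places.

Differing sites — 10:C/T (Ti); 11:T/C (Ti); 16:G/C (Tv).
Of the 3 differences, 2 transitions and 1 transversion over 36 sites: P = 2/36 = 0.055556, Q = 1/36 = 0.027778.
d = −0.5·ln(0.861110) − 0.25·ln(0.944444) = −0.5·(-0.149533) − 0.25·(-0.057159) = 0.0891.

0.0891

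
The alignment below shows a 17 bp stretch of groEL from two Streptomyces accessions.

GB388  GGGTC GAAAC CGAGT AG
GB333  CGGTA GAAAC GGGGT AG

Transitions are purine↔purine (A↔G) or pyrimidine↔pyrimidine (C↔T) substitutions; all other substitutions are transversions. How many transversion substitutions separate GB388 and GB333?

The sequences differ at positions 1 (G/C, transversion), 5 (C/A, transversion), 11 (C/G, transversion), 13 (A/G, transition).
Of the 4 differences, 1 transition and 3 transversions, so the answer is 3.

3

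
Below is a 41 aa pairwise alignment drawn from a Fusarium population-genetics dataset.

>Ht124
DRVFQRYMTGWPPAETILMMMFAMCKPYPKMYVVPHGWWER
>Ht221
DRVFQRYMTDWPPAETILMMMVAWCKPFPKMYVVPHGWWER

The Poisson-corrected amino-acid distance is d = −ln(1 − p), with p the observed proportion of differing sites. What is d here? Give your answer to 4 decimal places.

0.1027

Differing sites — 10:G/D; 22:F/V; 24:M/W; 28:Y/F.
p = 4/41 = 0.097561.
d = −ln(1 − 0.097561) = −ln(0.902439) = 0.1027.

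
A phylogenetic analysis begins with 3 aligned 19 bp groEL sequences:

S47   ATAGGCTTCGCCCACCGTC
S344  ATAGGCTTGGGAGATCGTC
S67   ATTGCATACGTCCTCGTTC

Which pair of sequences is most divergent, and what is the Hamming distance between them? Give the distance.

Pairwise Hamming distances:
  S47 vs S344: 5
  S47 vs S67: 8
  S344 vs S67: 12
The largest is 12, between S344 and S67.

12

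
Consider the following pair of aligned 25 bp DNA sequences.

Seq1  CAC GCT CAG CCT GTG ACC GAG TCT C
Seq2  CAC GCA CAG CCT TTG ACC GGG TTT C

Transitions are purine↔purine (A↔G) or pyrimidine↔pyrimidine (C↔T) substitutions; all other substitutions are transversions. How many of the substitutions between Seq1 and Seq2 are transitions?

2

The sequences differ at positions 6 (T/A, transversion), 13 (G/T, transversion), 20 (A/G, transition), 23 (C/T, transition).
Of the 4 differences, 2 transitions and 2 transversions, so the answer is 2.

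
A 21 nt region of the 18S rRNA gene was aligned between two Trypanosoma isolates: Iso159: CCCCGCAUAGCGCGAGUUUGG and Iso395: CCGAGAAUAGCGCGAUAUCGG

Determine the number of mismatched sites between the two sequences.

6

Mismatches occur at site 3 (C↔G), site 4 (C↔A), site 6 (C↔A), site 16 (G↔U), site 17 (U↔A), site 19 (U↔C).
That gives 6 mismatches out of 21 aligned sites, so the Hamming distance is 6.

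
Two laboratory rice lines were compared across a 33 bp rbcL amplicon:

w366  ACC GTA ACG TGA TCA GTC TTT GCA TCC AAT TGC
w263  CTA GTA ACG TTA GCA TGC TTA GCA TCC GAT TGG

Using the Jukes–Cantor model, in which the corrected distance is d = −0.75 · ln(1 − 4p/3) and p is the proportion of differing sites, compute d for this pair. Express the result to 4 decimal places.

0.3882

Differing sites — 1:A/C; 2:C/T; 3:C/A; 11:G/T; 13:T/G; 16:G/T; 17:T/G; 21:T/A; 28:A/G; 33:C/G.
p = 10/33 = 0.303030.
d = −0.75 · ln(1 − (4/3)·0.303030) = −0.75 · ln(0.595960) = −0.75 · (-0.517582) = 0.3882.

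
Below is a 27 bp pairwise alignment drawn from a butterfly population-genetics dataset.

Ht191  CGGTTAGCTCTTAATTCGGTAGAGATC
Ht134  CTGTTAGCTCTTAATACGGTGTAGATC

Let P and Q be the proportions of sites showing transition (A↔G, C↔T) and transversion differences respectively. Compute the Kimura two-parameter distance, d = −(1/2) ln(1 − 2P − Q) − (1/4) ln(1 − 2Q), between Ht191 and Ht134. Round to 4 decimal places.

The sequences differ at positions 2 (G/T, transversion), 16 (T/A, transversion), 21 (A/G, transition), 22 (G/T, transversion).
Of the 4 differences, 1 transition and 3 transversions over 27 sites: P = 1/27 = 0.037037, Q = 3/27 = 0.111111.
d = −0.5·ln(0.814815) − 0.25·ln(0.777778) = −0.5·(-0.204794) − 0.25·(-0.251314) = 0.1652.

0.1652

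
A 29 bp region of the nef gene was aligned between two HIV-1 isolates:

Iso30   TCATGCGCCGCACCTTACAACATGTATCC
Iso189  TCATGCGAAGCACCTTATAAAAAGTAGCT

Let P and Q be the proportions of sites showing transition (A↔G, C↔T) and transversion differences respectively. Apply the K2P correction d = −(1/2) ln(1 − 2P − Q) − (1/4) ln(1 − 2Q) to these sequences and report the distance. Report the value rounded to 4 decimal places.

0.2915

The sequences differ at positions 8 (C/A, transversion), 9 (C/A, transversion), 18 (C/T, transition), 21 (C/A, transversion), 23 (T/A, transversion), 27 (T/G, transversion), 29 (C/T, transition).
Of the 7 differences, 2 transitions and 5 transversions over 29 sites: P = 2/29 = 0.068966, Q = 5/29 = 0.172414.
d = −0.5·ln(0.689654) − 0.25·ln(0.655172) = −0.5·(-0.371565) − 0.25·(-0.422857) = 0.2915.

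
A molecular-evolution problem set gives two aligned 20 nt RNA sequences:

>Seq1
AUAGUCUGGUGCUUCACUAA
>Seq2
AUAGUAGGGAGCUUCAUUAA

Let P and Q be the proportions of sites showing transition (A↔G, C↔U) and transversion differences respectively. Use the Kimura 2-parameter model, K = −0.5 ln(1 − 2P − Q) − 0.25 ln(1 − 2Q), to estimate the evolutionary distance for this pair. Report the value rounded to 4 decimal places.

0.2330

The sequences differ at positions 6 (C/A, transversion), 7 (U/G, transversion), 10 (U/A, transversion), 17 (C/U, transition).
Of the 4 differences, 1 transition and 3 transversions over 20 sites: P = 1/20 = 0.050000, Q = 3/20 = 0.150000.
d = −0.5·ln(0.750000) − 0.25·ln(0.700000) = −0.5·(-0.287682) − 0.25·(-0.356675) = 0.2330.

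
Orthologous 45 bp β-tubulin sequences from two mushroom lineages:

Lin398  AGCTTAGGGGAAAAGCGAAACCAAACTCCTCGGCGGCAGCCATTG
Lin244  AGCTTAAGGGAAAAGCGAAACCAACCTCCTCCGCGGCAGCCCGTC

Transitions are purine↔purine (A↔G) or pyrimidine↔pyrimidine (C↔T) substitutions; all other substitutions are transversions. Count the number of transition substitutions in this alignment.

1

Mismatches occur at site 7 (G/A, transition), site 25 (A/C, transversion), site 32 (G/C, transversion), site 42 (A/C, transversion), site 43 (T/G, transversion), site 45 (G/C, transversion).
Of the 6 differences, 1 transition and 5 transversions, so the answer is 1.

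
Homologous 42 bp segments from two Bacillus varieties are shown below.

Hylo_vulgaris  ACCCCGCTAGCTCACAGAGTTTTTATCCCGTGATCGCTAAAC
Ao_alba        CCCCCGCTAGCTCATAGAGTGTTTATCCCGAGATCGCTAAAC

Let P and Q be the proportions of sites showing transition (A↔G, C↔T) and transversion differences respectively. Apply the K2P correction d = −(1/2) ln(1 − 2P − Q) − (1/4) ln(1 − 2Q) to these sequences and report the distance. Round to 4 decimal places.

The sequences differ at positions 1 (A/C, transversion), 15 (C/T, transition), 21 (T/G, transversion), 31 (T/A, transversion).
Of the 4 differences, 1 transition and 3 transversions over 42 sites: P = 1/42 = 0.023810, Q = 3/42 = 0.071429.
d = −0.5·ln(0.880951) − 0.25·ln(0.857142) = −0.5·(-0.126753) − 0.25·(-0.154152) = 0.1019.

0.1019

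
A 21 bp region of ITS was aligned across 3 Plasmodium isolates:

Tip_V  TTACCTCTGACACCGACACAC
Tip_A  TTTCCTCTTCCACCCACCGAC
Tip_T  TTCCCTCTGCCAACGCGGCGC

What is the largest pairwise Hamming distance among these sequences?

Pairwise Hamming distances:
  Tip_V vs Tip_A: 6
  Tip_V vs Tip_T: 7
  Tip_A vs Tip_T: 9
The largest is 9, between Tip_A and Tip_T.

9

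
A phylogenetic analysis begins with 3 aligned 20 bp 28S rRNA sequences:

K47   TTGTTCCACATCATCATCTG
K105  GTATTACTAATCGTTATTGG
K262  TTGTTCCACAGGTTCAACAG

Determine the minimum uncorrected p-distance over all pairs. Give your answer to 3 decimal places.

Pairwise Hamming distances:
  K47 vs K105: 9
  K47 vs K262: 5
  K105 vs K262: 12
The smallest is 5 mismatches, between K47 and K262; p = 5/20 = 0.250.

0.250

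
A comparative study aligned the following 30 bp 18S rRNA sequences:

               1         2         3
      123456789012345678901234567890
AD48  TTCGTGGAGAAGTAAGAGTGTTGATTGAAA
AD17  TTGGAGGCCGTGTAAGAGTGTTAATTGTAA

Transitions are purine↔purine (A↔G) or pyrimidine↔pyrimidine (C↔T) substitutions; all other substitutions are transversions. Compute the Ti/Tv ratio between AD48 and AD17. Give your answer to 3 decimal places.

0.333

The sequences differ at positions 3 (C/G, transversion), 5 (T/A, transversion), 8 (A/C, transversion), 9 (G/C, transversion), 10 (A/G, transition), 11 (A/T, transversion), 23 (G/A, transition), 28 (A/T, transversion).
Of the 8 differences, 2 transitions and 6 transversions, so Ti/Tv = 2/6 = 0.333.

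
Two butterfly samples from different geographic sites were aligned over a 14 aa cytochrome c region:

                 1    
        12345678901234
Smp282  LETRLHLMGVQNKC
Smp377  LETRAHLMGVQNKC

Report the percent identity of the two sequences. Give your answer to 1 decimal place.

Differing sites — 5:L/A.
13 of the 14 sites match, so the percent identity is 13/14 × 100 = 92.9%.

92.9%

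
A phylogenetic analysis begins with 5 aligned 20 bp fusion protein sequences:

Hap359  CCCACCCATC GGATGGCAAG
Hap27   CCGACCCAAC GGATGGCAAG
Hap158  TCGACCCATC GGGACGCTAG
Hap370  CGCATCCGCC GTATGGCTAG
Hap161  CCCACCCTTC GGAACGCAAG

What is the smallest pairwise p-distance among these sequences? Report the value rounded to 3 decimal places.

Pairwise Hamming distances:
  Hap359 vs Hap27: 2
  Hap359 vs Hap158: 6
  Hap359 vs Hap370: 6
  Hap359 vs Hap161: 3
  Hap27 vs Hap158: 6
  Hap27 vs Hap370: 7
  Hap27 vs Hap161: 5
  Hap158 vs Hap370: 10
  Hap158 vs Hap161: 5
  Hap370 vs Hap161: 8
The smallest is 2 mismatches, between Hap359 and Hap27; p = 2/20 = 0.100.

0.100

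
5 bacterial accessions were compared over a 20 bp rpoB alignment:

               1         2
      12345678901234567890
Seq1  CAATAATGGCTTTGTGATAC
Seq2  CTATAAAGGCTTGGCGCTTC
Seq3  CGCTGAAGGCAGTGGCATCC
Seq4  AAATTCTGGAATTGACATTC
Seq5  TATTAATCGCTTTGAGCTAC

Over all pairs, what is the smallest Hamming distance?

5

Pairwise Hamming distances:
  Seq1 vs Seq2: 6
  Seq1 vs Seq3: 9
  Seq1 vs Seq4: 8
  Seq1 vs Seq5: 5
  Seq2 vs Seq3: 10
  Seq2 vs Seq4: 11
  Seq2 vs Seq5: 8
  Seq3 vs Seq4: 10
  Seq3 vs Seq5: 12
  Seq4 vs Seq5: 10
The smallest is 5, between Seq1 and Seq5.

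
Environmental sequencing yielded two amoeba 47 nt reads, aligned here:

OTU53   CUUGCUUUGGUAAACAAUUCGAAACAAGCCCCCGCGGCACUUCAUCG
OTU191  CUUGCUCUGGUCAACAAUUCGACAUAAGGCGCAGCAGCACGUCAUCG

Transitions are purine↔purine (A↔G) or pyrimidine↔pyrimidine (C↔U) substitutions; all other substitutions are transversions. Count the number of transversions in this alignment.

6

Mismatches occur at site 7 (U/C, transition), site 12 (A/C, transversion), site 23 (A/C, transversion), site 25 (C/U, transition), site 29 (C/G, transversion), site 31 (C/G, transversion), site 33 (C/A, transversion), site 36 (G/A, transition), site 41 (U/G, transversion).
Of the 9 differences, 3 transitions and 6 transversions, so the answer is 6.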